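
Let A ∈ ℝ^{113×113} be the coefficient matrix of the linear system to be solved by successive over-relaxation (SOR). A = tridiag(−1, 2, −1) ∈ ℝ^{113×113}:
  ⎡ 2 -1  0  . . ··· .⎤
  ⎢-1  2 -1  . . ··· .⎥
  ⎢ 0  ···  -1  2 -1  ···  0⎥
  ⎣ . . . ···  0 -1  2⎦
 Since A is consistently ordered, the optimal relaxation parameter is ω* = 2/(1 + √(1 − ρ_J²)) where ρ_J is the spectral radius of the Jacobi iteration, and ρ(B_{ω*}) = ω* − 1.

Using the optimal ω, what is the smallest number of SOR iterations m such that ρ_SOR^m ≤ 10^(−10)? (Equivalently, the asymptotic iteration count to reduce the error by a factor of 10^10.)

m = 418

ρ_J = max_k |cos(kπ/114)| = cos(π/114) = 0.9996203
√(1 − cos²(π/114)) = sin(π/114) ≈ 0.0275543.
[ω*] 2 ÷ (1 + 0.0275543) = 2 ÷ 1.0275543 = 1.9463692.
ρ(B_{ω*}) = ω*−1 = 0.9463692
(0.9463692)^m ≤ 10^{−10}  ⇒  m·ln(0.9463692) ≤ −10·ln10  ⇒  m ≥ 417.722  ⇒  m = 418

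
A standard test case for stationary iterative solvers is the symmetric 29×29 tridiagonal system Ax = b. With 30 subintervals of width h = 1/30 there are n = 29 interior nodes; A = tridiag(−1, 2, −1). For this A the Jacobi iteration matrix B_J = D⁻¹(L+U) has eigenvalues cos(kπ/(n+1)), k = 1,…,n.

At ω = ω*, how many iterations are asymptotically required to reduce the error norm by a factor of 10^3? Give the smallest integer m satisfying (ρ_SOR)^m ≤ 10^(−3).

[ρ_J] n=29: ρ(B_J) = cos(π/(n+1)) = cos(π/30) = 0.9945219.
√(1 − cos²(π/30)) = sin(π/30) ≈ 0.1045285.
Then 2/(1+√(1−ρ_J²)) = 2/(1+0.1045285); ω* = 2/1.1045285 = 1.8107274.
ρ_SOR = ω* − 1 = 1.8107274 − 1 = 0.8107274.
ρ_SOR^m ≤ 10^(−3) ⇔ m ≥ 3·ln10/(−ln 0.8107274) = 6.90776/0.209823 = 32.922; m = ⌈32.922⌉ = 33.

m = 33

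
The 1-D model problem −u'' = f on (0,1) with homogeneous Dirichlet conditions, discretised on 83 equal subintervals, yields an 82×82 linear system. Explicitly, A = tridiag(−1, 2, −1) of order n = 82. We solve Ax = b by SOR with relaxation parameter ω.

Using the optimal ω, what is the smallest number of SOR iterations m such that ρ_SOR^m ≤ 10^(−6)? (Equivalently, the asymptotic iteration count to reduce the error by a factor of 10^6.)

With n=82, ρ(Jacobi) = cos(π/83) = 0.9992838.
√(1 − cos²(π/83)) = sin(π/83) ≈ 0.0378415.
ω* = 2/(1+0.0378415) = 1.9270765
ρ(B_{ω*}) = ω*−1 = 0.9270765
(0.9270765)^m ≤ 10^{−6}  ⇒  m·ln(0.9270765) ≤ −6·ln10  ⇒  m ≥ 182.457  ⇒  m = 183

m = 183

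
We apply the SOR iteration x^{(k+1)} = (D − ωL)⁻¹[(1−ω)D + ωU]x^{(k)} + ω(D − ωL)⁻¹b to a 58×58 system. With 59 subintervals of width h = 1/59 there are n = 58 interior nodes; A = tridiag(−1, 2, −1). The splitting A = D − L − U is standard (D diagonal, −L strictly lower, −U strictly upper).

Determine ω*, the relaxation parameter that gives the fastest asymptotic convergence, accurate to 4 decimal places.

spectrum of D⁻¹(L+U) = {cos(kπ/59) : 1≤k≤58}; ρ_J = cos(π/59) = 0.9986.
√(1−ρ_J²) = |sin(π/59)| = 0.05322
ω* = 2/(1+0.05322) = 1.8989
and ρ(B_{ω*}) = 1.8989 − 1 = 0.8989.

ω* = 1.8989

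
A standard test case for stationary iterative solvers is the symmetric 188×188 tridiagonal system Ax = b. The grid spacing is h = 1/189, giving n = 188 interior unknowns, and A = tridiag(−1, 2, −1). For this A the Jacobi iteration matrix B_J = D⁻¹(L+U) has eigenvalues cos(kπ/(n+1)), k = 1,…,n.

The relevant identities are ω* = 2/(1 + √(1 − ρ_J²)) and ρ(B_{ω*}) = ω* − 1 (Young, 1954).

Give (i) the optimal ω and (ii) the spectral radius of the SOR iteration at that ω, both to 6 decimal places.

n=188: λ(B_J) = 1 − λ(A)/2 = cos(kπ/189); k=1 gives ρ_J = 0.999862.
√(1−ρ_J²) = |sin(π/189)| = 0.0166214
So ω* = 2/1.0166214 = 1.967301 (Young).
At ω = 1.967301 every |λ(B_ω)| = ω−1, so ρ_SOR = 0.967301.

ω* = 1.967301, ρ_SOR = 0.967301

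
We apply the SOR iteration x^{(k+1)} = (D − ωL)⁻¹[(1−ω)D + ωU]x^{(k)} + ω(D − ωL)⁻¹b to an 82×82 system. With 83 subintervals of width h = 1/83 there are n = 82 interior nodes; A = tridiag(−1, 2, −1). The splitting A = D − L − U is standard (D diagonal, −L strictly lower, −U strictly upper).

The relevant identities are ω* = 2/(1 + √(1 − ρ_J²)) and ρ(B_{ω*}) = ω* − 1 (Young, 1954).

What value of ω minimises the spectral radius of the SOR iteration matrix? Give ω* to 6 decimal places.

n=82: λ(B_J) = 1 − λ(A)/2 = cos(kπ/83); k=1 gives ρ_J = 0.999284.
root = sin(π/83) = 0.0378415  (since 1−cos² = sin²).
ω* = 2/(1 + 0.0378415) = 2/1.0378415 = 1.927077.
[ρ_SOR] ω* − 1 = 0.927077.

ω* = 1.927077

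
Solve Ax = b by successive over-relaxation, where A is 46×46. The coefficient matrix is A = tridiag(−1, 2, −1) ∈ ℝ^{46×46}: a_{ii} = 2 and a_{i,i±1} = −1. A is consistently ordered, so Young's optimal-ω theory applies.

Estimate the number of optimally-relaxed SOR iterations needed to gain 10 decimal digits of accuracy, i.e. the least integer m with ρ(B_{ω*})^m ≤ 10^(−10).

½·tridiag(1,0,1) at n=46: λ_k = cos(kπ/47); max |λ| at k=1 ⇒ ρ_J = cos(π/47) ≈ 0.9977669.
1 − cos²(π/47) = sin²(π/47) ⇒ √(1−ρ_J²) = sin(π/47) = 0.0667926.
ω* = 2 / (1 + 0.0667926) = 2 / 1.0667926 ≈ 1.8747787.
ρ_SOR = ω* − 1 ≈ 0.8747787.
Need (0.8747787)^m ≤ 10^(−10): m ≥ 10·ln10/|ln 0.8747787| = 23.0259/0.133784 = 172.113 ⇒ m = 173.

m = 173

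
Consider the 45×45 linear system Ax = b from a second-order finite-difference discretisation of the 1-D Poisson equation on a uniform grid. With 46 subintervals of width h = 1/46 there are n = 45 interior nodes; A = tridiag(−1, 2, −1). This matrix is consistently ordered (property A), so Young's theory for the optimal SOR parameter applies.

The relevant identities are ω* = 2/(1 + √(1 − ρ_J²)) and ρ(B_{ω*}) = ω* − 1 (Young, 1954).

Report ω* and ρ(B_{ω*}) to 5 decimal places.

ω* = 1.87223, ρ_SOR = 0.87223

With n=45, ρ(Jacobi) = cos(π/46) = 0.99767.
1 − cos²(π/46) = sin²(π/46) ⇒ √(1−ρ_J²) = sin(π/46) = 0.068242.
So ω* = 2/1.068242 = 1.87223 (Young).
At ω = 1.87223 every |λ(B_ω)| = ω−1, so ρ_SOR = 0.87223.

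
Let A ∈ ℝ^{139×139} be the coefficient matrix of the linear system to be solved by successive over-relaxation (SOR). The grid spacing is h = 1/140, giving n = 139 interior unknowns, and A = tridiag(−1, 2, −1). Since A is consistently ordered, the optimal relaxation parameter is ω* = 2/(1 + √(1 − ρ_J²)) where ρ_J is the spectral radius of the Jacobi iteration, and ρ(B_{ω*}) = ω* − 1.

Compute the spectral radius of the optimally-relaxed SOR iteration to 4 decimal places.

spectrum of D⁻¹(L+U) = {cos(kπ/140) : 1≤k≤139}; ρ_J = cos(π/140) = 0.9997.
1 − cos²(π/140) = sin²(π/140) ⇒ √(1−ρ_J²) = sin(π/140) = 0.02244.
[ω*] 2 ÷ (1 + 0.02244) = 2 ÷ 1.02244 = 1.9561.
ρ_SOR = ω* − 1 ≈ 0.9561.

ρ_SOR = 0.9561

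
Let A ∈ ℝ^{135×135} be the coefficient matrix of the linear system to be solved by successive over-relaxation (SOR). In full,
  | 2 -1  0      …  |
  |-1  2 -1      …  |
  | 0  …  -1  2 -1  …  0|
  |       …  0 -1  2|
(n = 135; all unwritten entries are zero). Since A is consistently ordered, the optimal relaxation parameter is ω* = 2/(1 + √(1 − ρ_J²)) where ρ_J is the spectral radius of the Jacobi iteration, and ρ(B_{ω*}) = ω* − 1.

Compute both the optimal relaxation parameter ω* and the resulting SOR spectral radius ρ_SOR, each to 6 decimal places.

ω* = 1.954847, ρ_SOR = 0.954847

B_J for the 135×135 system has eigenvalues cos(kπ/136); ρ_J = cos(π/136) = 0.999733.
√(1−ρ_J²) simplifies to sin(π/136) = 0.0230979.
Young: ω* = 2/(1+√(1−ρ_J²)) = 2/(1+0.0230979) = 2/1.0230979 = 1.954847.
and ρ(B_{ω*}) = 1.954847 − 1 = 0.954847.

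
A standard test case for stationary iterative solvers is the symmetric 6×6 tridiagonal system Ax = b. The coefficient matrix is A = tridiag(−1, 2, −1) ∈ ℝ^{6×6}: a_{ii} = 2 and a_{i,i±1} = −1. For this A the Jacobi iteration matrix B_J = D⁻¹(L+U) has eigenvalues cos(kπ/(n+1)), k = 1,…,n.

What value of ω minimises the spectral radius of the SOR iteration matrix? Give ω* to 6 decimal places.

ω* = 1.394813

With n=6, ρ(Jacobi) = cos(π/7) = 0.900969.
1 − cos²(π/7) = sin²(π/7) ⇒ √(1−ρ_J²) = sin(π/7) = 0.4338837.
Then 2/(1+√(1−ρ_J²)) = 2/(1+0.4338837); ω* = 2/1.4338837 = 1.394813.
ρ_SOR = ω* − 1 ≈ 0.394813.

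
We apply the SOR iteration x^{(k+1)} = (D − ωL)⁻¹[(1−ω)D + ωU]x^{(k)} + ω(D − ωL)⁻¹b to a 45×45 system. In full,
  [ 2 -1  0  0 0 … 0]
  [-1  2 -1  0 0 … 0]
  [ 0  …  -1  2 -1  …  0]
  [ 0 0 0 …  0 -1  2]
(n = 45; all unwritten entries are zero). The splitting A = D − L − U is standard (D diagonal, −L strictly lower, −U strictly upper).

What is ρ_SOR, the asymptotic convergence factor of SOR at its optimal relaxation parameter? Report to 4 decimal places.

½·tridiag(1,0,1) at n=45: λ_k = cos(kπ/46); max |λ| at k=1 ⇒ ρ_J = cos(π/46) ≈ 0.9977.
√(1−ρ_J²) = |sin(π/46)| = 0.06824
ω* = 2/(1 + 0.06824) = 2/1.06824 = 1.8722.
and ρ(B_{ω*}) = 1.8722 − 1 = 0.8722.

ρ_SOR = 0.8722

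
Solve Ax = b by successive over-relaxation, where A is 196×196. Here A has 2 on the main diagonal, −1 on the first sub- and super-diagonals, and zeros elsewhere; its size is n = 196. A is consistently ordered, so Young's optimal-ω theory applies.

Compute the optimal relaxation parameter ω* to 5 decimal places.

½·tridiag(1,0,1) at n=196: λ_k = cos(kπ/197); max |λ| at k=1 ⇒ ρ_J = cos(π/197) ≈ 0.99987.
√(1−ρ_J²) = |sin(π/197)| = 0.015946
Then 2/(1+√(1−ρ_J²)) = 2/(1+0.015946); ω* = 2/1.015946 = 1.96861.
ρ_SOR = ω* − 1 ≈ 0.96861.

ω* = 1.96861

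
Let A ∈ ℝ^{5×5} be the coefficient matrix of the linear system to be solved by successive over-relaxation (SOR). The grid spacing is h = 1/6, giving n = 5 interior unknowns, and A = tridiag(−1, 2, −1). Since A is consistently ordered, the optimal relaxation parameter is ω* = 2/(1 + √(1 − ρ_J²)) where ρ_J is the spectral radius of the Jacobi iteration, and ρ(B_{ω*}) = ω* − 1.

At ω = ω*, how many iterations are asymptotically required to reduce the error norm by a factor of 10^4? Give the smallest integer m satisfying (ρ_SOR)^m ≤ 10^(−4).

spectrum of D⁻¹(L+U) = {cos(kπ/6) : 1≤k≤5}; ρ_J = cos(π/6) = 0.8660254.
√(1−ρ_J²) simplifies to sin(π/6) = 0.5000000.
Then 2/(1+√(1−ρ_J²)) = 2/(1+0.5000000); ω* = 2/1.5000000 = 1.3333333.
ρ(B_{ω*}) = ω*−1 = 0.3333333
For 4 digits: m = 4·ln10 / (−ln 0.3333333) = 9.21034/1.09861 = 8.384; round up → m = 9.

m = 9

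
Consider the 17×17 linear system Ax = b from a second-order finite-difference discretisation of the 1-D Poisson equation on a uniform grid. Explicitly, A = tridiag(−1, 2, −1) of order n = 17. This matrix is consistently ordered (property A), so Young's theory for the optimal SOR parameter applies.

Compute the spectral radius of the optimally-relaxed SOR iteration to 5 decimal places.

ρ_SOR = 0.70409

With n=17, ρ(Jacobi) = cos(π/18) = 0.98481.
root = sin(π/18) = 0.173648  (since 1−cos² = sin²).
Then 2/(1+√(1−ρ_J²)) = 2/(1+0.173648); ω* = 2/1.173648 = 1.70409.
ρ(B_{ω*}) = ω*−1 = 0.70409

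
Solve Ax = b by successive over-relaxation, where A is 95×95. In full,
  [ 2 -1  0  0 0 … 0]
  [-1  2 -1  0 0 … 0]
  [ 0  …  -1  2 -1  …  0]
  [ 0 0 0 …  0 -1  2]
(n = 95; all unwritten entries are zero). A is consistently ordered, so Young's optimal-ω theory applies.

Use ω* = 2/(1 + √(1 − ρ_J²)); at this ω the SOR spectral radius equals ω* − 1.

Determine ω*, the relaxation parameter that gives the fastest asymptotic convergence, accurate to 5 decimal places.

ω* = 1.93664

ρ_J = max_k |cos(kπ/96)| = cos(π/96) = 0.99946
root = sin(π/96) = 0.032719  (since 1−cos² = sin²).
ω* = 2/(1+0.032719) = 1.93664
ρ_SOR = ω* − 1 = 1.93664 − 1 = 0.93664.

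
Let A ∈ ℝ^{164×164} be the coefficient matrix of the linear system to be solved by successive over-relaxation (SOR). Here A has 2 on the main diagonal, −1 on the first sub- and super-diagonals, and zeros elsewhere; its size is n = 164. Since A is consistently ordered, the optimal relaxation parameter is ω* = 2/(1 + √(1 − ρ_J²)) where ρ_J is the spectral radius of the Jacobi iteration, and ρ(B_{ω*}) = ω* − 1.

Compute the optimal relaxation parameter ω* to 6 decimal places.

n=164: λ(B_J) = 1 − λ(A)/2 = cos(kπ/165); k=1 gives ρ_J = 0.999819.
1 − cos²(π/165) = sin²(π/165) ⇒ √(1−ρ_J²) = sin(π/165) = 0.0190388.
ω* = 2 / (1 + 0.0190388) = 2 / 1.0190388 ≈ 1.962634.
At ω = 1.962634 every |λ(B_ω)| = ω−1, so ρ_SOR = 0.962634.

ω* = 1.962634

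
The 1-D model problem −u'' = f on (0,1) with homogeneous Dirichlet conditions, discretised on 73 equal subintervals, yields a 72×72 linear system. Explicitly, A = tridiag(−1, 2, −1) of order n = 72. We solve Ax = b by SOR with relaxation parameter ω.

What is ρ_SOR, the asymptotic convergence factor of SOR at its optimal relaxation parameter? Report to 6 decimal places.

ρ_SOR = 0.917505

spectrum of D⁻¹(L+U) = {cos(kπ/73) : 1≤k≤72}; ρ_J = cos(π/73) = 0.999074.
√(1−ρ_J²) = |sin(π/73)| = 0.0430222
Young: ω* = 2/(1+√(1−ρ_J²)) = 2/(1+0.0430222) = 2/1.0430222 = 1.917505.
ρ_SOR = ω* − 1 ≈ 0.917505.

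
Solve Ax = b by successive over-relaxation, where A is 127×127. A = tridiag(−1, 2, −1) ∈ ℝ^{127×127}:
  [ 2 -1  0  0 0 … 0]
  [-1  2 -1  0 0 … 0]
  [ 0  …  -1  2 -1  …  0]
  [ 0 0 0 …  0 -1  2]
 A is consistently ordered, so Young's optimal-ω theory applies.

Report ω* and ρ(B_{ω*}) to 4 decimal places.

n=127: λ(B_J) = 1 − λ(A)/2 = cos(kπ/128); k=1 gives ρ_J = 0.9997.
√(1−ρ_J²) = |sin(π/128)| = 0.02454
ω* = 2/(1 + 0.02454) = 2/1.02454 = 1.9521.
At ω = 1.9521 every |λ(B_ω)| = ω−1, so ρ_SOR = 0.9521.

ω* = 1.9521, ρ_SOR = 0.9521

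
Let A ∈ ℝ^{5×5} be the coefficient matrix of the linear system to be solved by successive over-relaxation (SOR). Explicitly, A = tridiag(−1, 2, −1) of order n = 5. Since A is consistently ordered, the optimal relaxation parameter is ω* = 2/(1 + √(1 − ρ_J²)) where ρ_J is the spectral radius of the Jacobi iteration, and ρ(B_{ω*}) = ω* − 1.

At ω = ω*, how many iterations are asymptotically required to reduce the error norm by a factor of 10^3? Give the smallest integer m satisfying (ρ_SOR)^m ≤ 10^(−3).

[ρ_J] n=5: ρ(B_J) = cos(π/(n+1)) = cos(π/6) = 0.8660254.
√(1−ρ_J²) simplifies to sin(π/6) = 0.5000000.
ω* = 2/(1+0.5000000) = 1.3333333
ρ_SOR = ω* − 1 ≈ 0.3333333.
ρ_SOR^m ≤ 10^(−3) ⇔ m ≥ 3·ln10/(−ln 0.3333333) = 6.90776/1.09861 = 6.288; m = ⌈6.288⌉ = 7.

m = 7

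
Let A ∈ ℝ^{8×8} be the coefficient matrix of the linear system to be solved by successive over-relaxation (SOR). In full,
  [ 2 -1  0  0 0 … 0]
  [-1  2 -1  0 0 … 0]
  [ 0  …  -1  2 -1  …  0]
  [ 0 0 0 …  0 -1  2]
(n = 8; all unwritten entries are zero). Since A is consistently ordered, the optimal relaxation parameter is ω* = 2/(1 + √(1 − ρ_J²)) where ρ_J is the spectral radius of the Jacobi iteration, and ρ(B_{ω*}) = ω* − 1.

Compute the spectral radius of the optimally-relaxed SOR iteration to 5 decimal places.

ρ_J = max_k |cos(kπ/9)| = cos(π/9) = 0.93969
√(1−ρ_J²) = |sin(π/9)| = 0.342020
ω* = 2 / (1 + 0.342020) = 2 / 1.342020 ≈ 1.49029.
At ω = 1.49029 every |λ(B_ω)| = ω−1, so ρ_SOR = 0.49029.

ρ_SOR = 0.49029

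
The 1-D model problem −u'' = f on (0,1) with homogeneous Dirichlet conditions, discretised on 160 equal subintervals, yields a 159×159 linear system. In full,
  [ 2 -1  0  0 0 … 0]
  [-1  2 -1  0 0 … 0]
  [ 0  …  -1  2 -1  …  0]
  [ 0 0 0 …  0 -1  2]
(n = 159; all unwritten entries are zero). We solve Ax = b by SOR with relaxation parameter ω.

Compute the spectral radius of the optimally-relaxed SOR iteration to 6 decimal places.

B_J for the 159×159 system has eigenvalues cos(kπ/160); ρ_J = cos(π/160) = 0.999807.
√(1−ρ_J²) simplifies to sin(π/160) = 0.0196337.
ω* = 2 / (1 + 0.0196337) = 2 / 1.0196337 ≈ 1.961489.
At ω = 1.961489 every |λ(B_ω)| = ω−1, so ρ_SOR = 0.961489.

ρ_SOR = 0.961489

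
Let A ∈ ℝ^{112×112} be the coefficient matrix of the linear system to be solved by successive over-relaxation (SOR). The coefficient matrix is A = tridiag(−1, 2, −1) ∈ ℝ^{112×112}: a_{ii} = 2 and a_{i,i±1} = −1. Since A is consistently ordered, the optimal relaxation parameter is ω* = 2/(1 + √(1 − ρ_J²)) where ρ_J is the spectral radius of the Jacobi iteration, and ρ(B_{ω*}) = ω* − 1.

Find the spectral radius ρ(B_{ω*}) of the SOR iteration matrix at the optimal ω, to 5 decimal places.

ρ_SOR = 0.94591

With n=112, ρ(Jacobi) = cos(π/113) = 0.99961.
√(1−ρ_J²) = |sin(π/113)| = 0.027798
Then 2/(1+√(1−ρ_J²)) = 2/(1+0.027798); ω* = 2/1.027798 = 1.94591.
ρ_SOR = ω* − 1 ≈ 0.94591.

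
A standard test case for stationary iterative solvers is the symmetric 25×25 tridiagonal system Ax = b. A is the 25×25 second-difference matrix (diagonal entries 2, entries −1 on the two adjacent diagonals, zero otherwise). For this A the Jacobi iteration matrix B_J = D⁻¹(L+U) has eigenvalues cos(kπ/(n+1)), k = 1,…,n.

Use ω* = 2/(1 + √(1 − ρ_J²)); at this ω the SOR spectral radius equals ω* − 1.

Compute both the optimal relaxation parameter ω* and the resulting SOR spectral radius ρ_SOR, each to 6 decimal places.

ω* = 1.784859, ρ_SOR = 0.784859

n=25: λ(B_J) = 1 − λ(A)/2 = cos(kπ/26); k=1 gives ρ_J = 0.992709.
√(1−ρ_J²) simplifies to sin(π/26) = 0.1205367.
ω* = 2/(1+0.1205367) = 1.784859
Hence ρ(B_{ω*}) = 1.784859 − 1 = 0.784859.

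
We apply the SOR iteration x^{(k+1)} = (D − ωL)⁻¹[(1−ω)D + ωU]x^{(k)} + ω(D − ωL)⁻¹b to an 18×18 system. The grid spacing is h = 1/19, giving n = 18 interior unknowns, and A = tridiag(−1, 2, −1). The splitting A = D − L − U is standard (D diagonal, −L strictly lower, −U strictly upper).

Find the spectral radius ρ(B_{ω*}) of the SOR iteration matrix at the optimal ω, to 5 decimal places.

ρ_SOR = 0.71734

[ρ_J] n=18: ρ(B_J) = cos(π/(n+1)) = cos(π/19) = 0.98636.
√(1−ρ_J²) simplifies to sin(π/19) = 0.164595.
[ω*] 2 ÷ (1 + 0.164595) = 2 ÷ 1.164595 = 1.71734.
[ρ_SOR] ω* − 1 = 0.71734.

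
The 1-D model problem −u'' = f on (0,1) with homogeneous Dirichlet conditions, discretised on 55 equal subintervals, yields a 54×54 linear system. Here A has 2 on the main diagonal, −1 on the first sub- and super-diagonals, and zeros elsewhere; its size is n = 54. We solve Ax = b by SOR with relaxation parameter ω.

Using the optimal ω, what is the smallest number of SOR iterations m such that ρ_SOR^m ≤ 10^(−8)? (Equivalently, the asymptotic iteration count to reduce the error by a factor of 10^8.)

m = 162

½·tridiag(1,0,1) at n=54: λ_k = cos(kπ/55); max |λ| at k=1 ⇒ ρ_J = cos(π/55) ≈ 0.9983691.
√(1−ρ_J²) = |sin(π/55)| = 0.0570888
So ω* = 2/1.0570888 = 1.8919886 (Young).
ρ_SOR = ω* − 1 = 1.8919886 − 1 = 0.8919886.
Need (0.8919886)^m ≤ 10^(−8): m ≥ 8·ln10/|ln 0.8919886| = 18.4207/0.114302 = 161.158 ⇒ m = 162.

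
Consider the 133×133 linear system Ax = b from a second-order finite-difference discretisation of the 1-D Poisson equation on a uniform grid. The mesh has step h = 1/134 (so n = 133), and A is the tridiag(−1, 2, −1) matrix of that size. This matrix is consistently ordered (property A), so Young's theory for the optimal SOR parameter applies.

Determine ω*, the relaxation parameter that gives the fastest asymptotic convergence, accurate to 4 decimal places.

ω* = 1.9542

B_J for the 133×133 system has eigenvalues cos(kπ/134); ρ_J = cos(π/134) = 0.9997.
√(1 − cos²(π/134)) = sin(π/134) ≈ 0.02344.
ω* = 2 / (1 + 0.02344) = 2 / 1.02344 ≈ 1.9542.
At ω = 1.9542 every |λ(B_ω)| = ω−1, so ρ_SOR = 0.9542.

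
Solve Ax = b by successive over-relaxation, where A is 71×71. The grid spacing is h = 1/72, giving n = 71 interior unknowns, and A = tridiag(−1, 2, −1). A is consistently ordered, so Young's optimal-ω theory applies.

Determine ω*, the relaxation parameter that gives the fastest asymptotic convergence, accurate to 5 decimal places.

ω* = 1.91641

ρ_J = max_k |cos(kπ/72)| = cos(π/72) = 0.99905
√(1−ρ_J²) simplifies to sin(π/72) = 0.043619.
ω* = 2/(1+0.043619) = 1.91641
Hence ρ(B_{ω*}) = 1.91641 − 1 = 0.91641.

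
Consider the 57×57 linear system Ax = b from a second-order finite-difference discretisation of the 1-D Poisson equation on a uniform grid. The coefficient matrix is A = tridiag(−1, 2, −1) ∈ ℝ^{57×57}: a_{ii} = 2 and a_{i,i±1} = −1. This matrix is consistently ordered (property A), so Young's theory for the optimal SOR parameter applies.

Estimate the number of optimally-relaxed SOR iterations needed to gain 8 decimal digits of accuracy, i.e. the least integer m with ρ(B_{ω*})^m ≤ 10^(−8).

n=57: λ(B_J) = 1 − λ(A)/2 = cos(kπ/58); k=1 gives ρ_J = 0.9985334.
root = sin(π/58) = 0.0541389  (since 1−cos² = sin²).
Young: ω* = 2/(1+√(1−ρ_J²)) = 2/(1+0.0541389) = 2/1.0541389 = 1.8972832.
ρ_SOR = ω* − 1 ≈ 0.8972832.
8·ln10 = 18.4207; −ln(0.8972832) = 0.108384; m = ⌈18.4207/0.108384⌉ = ⌈169.958⌉ = 170.

m = 170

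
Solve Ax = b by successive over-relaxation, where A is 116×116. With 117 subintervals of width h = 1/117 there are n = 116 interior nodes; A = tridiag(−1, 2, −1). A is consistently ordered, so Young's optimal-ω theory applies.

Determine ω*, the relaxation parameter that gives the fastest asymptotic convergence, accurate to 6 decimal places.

ρ_J = max_k |cos(kπ/117)| = cos(π/117) = 0.999640
√(1−ρ_J²) simplifies to sin(π/117) = 0.0268480.
So ω* = 2/1.0268480 = 1.947708 (Young).
Hence ρ(B_{ω*}) = 1.947708 − 1 = 0.947708.

ω* = 1.947708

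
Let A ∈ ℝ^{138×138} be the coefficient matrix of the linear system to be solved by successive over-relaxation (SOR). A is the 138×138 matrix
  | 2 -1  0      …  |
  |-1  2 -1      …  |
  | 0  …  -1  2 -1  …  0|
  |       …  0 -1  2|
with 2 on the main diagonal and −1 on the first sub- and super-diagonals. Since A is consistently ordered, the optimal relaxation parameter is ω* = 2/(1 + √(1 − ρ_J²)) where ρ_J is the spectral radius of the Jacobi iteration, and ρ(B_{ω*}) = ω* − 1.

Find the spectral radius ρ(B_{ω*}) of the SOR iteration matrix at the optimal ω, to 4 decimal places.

ρ_SOR = 0.9558

n=138: λ(B_J) = 1 − λ(A)/2 = cos(kπ/139); k=1 gives ρ_J = 0.9997.
√(1−ρ_J²) simplifies to sin(π/139) = 0.02260.
ω* = 2 / (1 + 0.02260) = 2 / 1.02260 ≈ 1.9558.
At ω = 1.9558 every |λ(B_ω)| = ω−1, so ρ_SOR = 0.9558.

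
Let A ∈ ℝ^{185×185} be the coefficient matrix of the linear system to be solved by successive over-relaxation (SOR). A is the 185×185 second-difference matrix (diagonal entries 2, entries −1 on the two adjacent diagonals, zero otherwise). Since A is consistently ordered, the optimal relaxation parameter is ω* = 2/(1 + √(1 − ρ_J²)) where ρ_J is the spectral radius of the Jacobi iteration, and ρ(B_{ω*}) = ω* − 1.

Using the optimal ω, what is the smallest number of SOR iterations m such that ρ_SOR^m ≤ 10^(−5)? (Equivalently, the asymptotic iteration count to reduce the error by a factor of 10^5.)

With n=185, ρ(Jacobi) = cos(π/186) = 0.9998574.
√(1 − cos²(π/186)) = sin(π/186) ≈ 0.0168895.
ω* = 2 / (1 + 0.0168895) = 2 / 1.0168895 ≈ 1.9667820.
[ρ_SOR] ω* − 1 = 0.9667820.
Need (0.9667820)^m ≤ 10^(−5): m ≥ 5·ln10/|ln 0.9667820| = 11.5129/0.0337822 = 340.798 ⇒ m = 341.

m = 341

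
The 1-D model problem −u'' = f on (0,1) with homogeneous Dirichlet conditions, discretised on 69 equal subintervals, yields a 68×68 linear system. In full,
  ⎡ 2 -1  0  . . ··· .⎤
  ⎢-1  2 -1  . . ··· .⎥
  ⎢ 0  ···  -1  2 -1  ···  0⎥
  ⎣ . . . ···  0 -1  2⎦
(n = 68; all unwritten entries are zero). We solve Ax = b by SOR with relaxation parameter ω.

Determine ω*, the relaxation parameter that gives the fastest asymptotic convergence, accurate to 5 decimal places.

ρ_J = max_k |cos(kπ/69)| = cos(π/69) = 0.99896
1 − cos²(π/69) = sin²(π/69) ⇒ √(1−ρ_J²) = sin(π/69) = 0.045515.
ω* = 2/(1+0.045515) = 1.91293
ρ_SOR = ω* − 1 = 1.91293 − 1 = 0.91293.

ω* = 1.91293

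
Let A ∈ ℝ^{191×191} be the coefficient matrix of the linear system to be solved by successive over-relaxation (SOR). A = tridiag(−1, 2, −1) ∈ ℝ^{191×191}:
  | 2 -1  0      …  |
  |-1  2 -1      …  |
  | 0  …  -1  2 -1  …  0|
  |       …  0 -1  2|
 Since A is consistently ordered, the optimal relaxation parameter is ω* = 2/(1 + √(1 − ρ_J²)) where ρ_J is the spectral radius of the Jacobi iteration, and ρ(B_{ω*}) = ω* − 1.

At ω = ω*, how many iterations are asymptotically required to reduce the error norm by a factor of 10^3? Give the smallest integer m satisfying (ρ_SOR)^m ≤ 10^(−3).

½·tridiag(1,0,1) at n=191: λ_k = cos(kπ/192); max |λ| at k=1 ⇒ ρ_J = cos(π/192) ≈ 0.9998661.
root = sin(π/192) = 0.0163617  (since 1−cos² = sin²).
ω* = 2/(1+0.0163617) = 1.9678034
ρ_SOR = ω* − 1 ≈ 0.9678034.
(0.9678034)^m ≤ 10^{−3}  ⇒  m·ln(0.9678034) ≤ −3·ln10  ⇒  m ≥ 211.077  ⇒  m = 212

m = 212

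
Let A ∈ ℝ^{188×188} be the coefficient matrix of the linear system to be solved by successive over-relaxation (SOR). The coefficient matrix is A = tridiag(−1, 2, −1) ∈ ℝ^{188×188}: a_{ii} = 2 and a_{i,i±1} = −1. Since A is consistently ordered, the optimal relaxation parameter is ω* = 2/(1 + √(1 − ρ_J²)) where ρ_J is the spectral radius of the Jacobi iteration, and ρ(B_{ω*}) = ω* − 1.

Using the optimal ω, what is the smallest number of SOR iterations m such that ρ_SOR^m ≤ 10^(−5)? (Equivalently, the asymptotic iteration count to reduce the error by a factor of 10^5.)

m = 347

n=188: λ(B_J) = 1 − λ(A)/2 = cos(kπ/189); k=1 gives ρ_J = 0.9998619.
√(1−ρ_J²) = |sin(π/189)| = 0.0166214
Young: ω* = 2/(1+√(1−ρ_J²)) = 2/(1+0.0166214) = 2/1.0166214 = 1.9673007.
ρ_SOR = ω* − 1 ≈ 0.9673007.
For 5 digits: m = 5·ln10 / (−ln 0.9673007) = 11.5129/0.0332459 = 346.295; round up → m = 347.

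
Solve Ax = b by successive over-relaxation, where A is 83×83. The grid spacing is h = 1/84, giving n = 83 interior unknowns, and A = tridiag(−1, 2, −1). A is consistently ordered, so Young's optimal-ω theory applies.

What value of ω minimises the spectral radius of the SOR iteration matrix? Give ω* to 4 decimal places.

ρ_J = max_k |cos(kπ/84)| = cos(π/84) = 0.9993
root = sin(π/84) = 0.03739  (since 1−cos² = sin²).
So ω* = 2/1.03739 = 1.9279 (Young).
Hence ρ(B_{ω*}) = 1.9279 − 1 = 0.9279.

ω* = 1.9279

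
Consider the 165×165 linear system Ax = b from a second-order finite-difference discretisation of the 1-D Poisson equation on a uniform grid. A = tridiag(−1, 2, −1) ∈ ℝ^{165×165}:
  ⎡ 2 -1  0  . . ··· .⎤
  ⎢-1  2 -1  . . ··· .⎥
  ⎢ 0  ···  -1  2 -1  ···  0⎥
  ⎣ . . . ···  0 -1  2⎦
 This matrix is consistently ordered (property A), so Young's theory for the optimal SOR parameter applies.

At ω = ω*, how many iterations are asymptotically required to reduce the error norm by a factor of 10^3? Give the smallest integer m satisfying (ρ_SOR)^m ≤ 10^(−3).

m = 183

spectrum of D⁻¹(L+U) = {cos(kπ/166) : 1≤k≤165}; ρ_J = cos(π/166) = 0.9998209.
√(1−ρ_J²) simplifies to sin(π/166) = 0.0189241.
[ω*] 2 ÷ (1 + 0.0189241) = 2 ÷ 1.0189241 = 1.9628547.
At ω = 1.9628547 every |λ(B_ω)| = ω−1, so ρ_SOR = 0.9628547.
Need (0.9628547)^m ≤ 10^(−3): m ≥ 3·ln10/|ln 0.9628547| = 6.90776/0.0378528 = 182.490 ⇒ m = 183.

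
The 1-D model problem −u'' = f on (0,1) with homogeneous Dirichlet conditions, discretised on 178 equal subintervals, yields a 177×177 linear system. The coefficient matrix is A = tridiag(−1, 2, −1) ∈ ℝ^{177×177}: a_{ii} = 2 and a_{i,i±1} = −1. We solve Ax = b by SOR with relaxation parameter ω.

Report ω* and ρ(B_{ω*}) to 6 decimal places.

With n=177, ρ(Jacobi) = cos(π/178) = 0.999844.
1 − cos²(π/178) = sin²(π/178) ⇒ √(1−ρ_J²) = sin(π/178) = 0.0176485.
Then 2/(1+√(1−ρ_J²)) = 2/(1+0.0176485); ω* = 2/1.0176485 = 1.965315.
Hence ρ(B_{ω*}) = 1.965315 − 1 = 0.965315.

ω* = 1.965315, ρ_SOR = 0.965315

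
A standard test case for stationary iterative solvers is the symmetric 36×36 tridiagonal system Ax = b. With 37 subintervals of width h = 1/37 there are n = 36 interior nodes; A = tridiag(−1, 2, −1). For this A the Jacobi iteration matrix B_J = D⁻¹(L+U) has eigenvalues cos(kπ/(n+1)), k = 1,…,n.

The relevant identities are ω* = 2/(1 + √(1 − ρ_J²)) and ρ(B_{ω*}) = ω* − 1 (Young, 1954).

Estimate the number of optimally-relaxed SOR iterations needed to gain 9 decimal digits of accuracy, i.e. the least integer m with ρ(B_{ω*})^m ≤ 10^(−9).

n=36: λ(B_J) = 1 − λ(A)/2 = cos(kπ/37); k=1 gives ρ_J = 0.9963975.
√(1−ρ_J²) = |sin(π/37)| = 0.0848059
Then 2/(1+√(1−ρ_J²)) = 2/(1+0.0848059); ω* = 2/1.0848059 = 1.8436478.
Hence ρ(B_{ω*}) = 1.8436478 − 1 = 0.8436478.
Need (0.8436478)^m ≤ 10^(−9): m ≥ 9·ln10/|ln 0.8436478| = 20.7233/0.17002 = 121.887 ⇒ m = 122.

m = 122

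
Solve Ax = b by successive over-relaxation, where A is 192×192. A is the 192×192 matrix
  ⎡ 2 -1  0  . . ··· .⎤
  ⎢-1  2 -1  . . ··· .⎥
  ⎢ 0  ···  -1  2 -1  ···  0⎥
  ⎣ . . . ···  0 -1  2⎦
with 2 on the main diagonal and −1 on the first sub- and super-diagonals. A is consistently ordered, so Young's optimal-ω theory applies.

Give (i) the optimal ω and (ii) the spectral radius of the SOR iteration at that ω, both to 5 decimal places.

n=192: λ(B_J) = 1 − λ(A)/2 = cos(kπ/193); k=1 gives ρ_J = 0.99987.
√(1 − cos²(π/193)) = sin(π/193) ≈ 0.016277.
ω* = 2/(1 + 0.016277) = 2/1.016277 = 1.96797.
At ω = 1.96797 every |λ(B_ω)| = ω−1, so ρ_SOR = 0.96797.

ω* = 1.96797, ρ_SOR = 0.96797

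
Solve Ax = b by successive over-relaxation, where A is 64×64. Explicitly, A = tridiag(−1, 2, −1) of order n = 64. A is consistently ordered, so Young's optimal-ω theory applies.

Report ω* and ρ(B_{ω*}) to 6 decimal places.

ω* = 1.907826, ρ_SOR = 0.907826

B_J for the 64×64 system has eigenvalues cos(kπ/65); ρ_J = cos(π/65) = 0.998832.
root = sin(π/65) = 0.0483134  (since 1−cos² = sin²).
So ω* = 2/1.0483134 = 1.907826 (Young).
Hence ρ(B_{ω*}) = 1.907826 − 1 = 0.907826.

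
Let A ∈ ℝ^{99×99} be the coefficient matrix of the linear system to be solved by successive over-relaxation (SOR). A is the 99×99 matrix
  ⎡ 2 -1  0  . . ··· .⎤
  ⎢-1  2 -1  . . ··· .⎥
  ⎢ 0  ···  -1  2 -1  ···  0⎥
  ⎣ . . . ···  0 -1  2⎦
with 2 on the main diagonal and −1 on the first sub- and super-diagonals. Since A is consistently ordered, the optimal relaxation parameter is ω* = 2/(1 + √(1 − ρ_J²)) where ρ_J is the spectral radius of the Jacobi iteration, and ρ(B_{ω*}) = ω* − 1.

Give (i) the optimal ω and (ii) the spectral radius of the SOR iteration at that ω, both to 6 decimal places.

spectrum of D⁻¹(L+U) = {cos(kπ/100) : 1≤k≤99}; ρ_J = cos(π/100) = 0.999507.
root = sin(π/100) = 0.0314108  (since 1−cos² = sin²).
ω* = 2/(1+0.0314108) = 1.939092
At ω = 1.939092 every |λ(B_ω)| = ω−1, so ρ_SOR = 0.939092.

ω* = 1.939092, ρ_SOR = 0.939092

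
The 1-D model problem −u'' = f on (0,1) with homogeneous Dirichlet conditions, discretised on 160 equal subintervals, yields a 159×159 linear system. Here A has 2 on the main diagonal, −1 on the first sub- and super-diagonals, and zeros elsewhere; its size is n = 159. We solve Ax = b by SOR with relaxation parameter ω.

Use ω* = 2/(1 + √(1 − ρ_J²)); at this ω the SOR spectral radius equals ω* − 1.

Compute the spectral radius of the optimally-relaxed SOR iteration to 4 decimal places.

With n=159, ρ(Jacobi) = cos(π/160) = 0.9998.
root = sin(π/160) = 0.01963  (since 1−cos² = sin²).
Then 2/(1+√(1−ρ_J²)) = 2/(1+0.01963); ω* = 2/1.01963 = 1.9615.
ρ_SOR = ω* − 1 = 1.9615 − 1 = 0.9615.

ρ_SOR = 0.9615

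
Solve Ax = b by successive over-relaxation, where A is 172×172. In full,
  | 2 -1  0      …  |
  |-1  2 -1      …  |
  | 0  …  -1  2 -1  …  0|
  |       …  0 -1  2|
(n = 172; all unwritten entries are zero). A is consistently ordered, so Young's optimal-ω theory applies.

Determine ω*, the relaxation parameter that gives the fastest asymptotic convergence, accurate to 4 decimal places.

With n=172, ρ(Jacobi) = cos(π/173) = 0.9998.
√(1−ρ_J²) simplifies to sin(π/173) = 0.01816.
Then 2/(1+√(1−ρ_J²)) = 2/(1+0.01816); ω* = 2/1.01816 = 1.9643.
ρ_SOR = ω* − 1 ≈ 0.9643.

ω* = 1.9643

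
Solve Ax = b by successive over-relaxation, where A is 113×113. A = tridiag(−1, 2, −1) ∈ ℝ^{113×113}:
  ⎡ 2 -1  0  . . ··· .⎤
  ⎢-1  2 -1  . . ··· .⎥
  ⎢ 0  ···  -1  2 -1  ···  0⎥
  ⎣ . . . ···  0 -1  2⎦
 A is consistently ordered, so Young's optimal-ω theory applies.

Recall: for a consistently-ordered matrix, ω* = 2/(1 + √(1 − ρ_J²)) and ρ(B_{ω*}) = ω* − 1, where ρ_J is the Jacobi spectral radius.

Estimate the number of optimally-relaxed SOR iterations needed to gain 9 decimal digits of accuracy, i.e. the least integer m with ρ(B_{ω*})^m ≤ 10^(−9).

m = 376

[ρ_J] n=113: ρ(B_J) = cos(π/(n+1)) = cos(π/114) = 0.9996203.
√(1 − cos²(π/114)) = sin(π/114) ≈ 0.0275543.
ω* = 2 / (1 + 0.0275543) = 2 / 1.0275543 ≈ 1.9463692.
ρ_SOR = ω* − 1 = 1.9463692 − 1 = 0.9463692.
For 9 digits: m = 9·ln10 / (−ln 0.9463692) = 20.7233/0.0551225 = 375.950; round up → m = 376.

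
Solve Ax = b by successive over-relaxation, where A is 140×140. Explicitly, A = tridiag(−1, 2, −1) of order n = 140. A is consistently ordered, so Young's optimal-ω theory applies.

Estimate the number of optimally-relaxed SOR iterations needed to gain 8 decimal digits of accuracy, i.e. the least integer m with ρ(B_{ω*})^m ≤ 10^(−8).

m = 414

½·tridiag(1,0,1) at n=140: λ_k = cos(kπ/141); max |λ| at k=1 ⇒ ρ_J = cos(π/141) ≈ 0.9997518.
1 − cos²(π/141) = sin²(π/141) ⇒ √(1−ρ_J²) = sin(π/141) = 0.0222790.
ω* = 2/(1+0.0222790) = 1.9564131
At ω = 1.9564131 every |λ(B_ω)| = ω−1, so ρ_SOR = 0.9564131.
8·ln10 = 18.4207; −ln(0.9564131) = 0.0445653; m = ⌈18.4207/0.0445653⌉ = ⌈413.342⌉ = 414.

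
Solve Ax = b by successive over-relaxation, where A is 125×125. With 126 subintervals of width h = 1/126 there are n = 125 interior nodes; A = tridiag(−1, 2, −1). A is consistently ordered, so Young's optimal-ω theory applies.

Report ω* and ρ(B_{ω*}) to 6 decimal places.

n=125: λ(B_J) = 1 − λ(A)/2 = cos(kπ/126); k=1 gives ρ_J = 0.999689.
root = sin(π/126) = 0.0249307  (since 1−cos² = sin²).
So ω* = 2/1.0249307 = 1.951351 (Young).
Hence ρ(B_{ω*}) = 1.951351 − 1 = 0.951351.

ω* = 1.951351, ρ_SOR = 0.951351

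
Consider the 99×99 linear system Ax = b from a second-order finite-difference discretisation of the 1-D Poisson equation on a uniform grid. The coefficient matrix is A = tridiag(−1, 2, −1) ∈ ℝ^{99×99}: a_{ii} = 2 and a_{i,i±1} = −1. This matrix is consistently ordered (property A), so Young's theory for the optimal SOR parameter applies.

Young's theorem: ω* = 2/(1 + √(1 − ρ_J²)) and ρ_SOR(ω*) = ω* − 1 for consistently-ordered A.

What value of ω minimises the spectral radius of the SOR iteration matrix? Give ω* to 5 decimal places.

ω* = 1.93909

B_J for the 99×99 system has eigenvalues cos(kπ/100); ρ_J = cos(π/100) = 0.99951.
root = sin(π/100) = 0.031411  (since 1−cos² = sin²).
[ω*] 2 ÷ (1 + 0.031411) = 2 ÷ 1.031411 = 1.93909.
ρ_SOR = ω* − 1 = 1.93909 − 1 = 0.93909.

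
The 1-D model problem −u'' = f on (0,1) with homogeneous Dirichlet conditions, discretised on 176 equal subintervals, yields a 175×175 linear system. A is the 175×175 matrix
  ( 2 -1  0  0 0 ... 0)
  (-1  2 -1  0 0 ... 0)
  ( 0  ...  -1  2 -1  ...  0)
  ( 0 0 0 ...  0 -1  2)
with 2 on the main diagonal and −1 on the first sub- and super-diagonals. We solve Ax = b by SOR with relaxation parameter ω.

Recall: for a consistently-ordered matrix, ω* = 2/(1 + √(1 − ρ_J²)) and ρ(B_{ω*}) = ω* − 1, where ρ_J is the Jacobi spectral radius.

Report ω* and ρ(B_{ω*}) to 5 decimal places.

ω* = 1.96493, ρ_SOR = 0.96493

½·tridiag(1,0,1) at n=175: λ_k = cos(kπ/176); max |λ| at k=1 ⇒ ρ_J = cos(π/176) ≈ 0.99984.
√(1−ρ_J²) = |sin(π/176)| = 0.017849
ω* = 2 / (1 + 0.017849) = 2 / 1.017849 ≈ 1.96493.
ρ_SOR = ω* − 1 = 1.96493 − 1 = 0.96493.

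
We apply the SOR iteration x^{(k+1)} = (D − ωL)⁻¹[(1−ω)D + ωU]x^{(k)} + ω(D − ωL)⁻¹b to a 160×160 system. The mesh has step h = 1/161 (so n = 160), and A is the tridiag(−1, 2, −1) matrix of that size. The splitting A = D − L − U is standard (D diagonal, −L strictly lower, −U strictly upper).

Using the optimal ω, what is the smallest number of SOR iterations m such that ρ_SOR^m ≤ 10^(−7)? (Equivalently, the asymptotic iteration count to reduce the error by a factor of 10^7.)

m = 413

B_J for the 160×160 system has eigenvalues cos(kπ/161); ρ_J = cos(π/161) = 0.9998096.
√(1−ρ_J²) simplifies to sin(π/161) = 0.0195118.
So ω* = 2/1.0195118 = 1.9617232 (Young).
ρ_SOR = ω* − 1 = 1.9617232 − 1 = 0.9617232.
ρ_SOR^m ≤ 10^(−7) ⇔ m ≥ 7·ln10/(−ln 0.9617232) = 16.1181/0.0390286 = 412.982; m = ⌈412.982⌉ = 413.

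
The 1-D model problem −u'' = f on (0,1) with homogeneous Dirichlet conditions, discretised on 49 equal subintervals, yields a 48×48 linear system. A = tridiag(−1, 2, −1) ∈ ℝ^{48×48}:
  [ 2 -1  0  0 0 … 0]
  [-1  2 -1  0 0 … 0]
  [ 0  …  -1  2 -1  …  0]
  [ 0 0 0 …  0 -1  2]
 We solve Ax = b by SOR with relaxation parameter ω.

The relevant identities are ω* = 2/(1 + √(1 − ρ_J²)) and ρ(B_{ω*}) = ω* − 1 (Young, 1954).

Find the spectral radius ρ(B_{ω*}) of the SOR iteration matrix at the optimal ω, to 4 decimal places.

[ρ_J] n=48: ρ(B_J) = cos(π/(n+1)) = cos(π/49) = 0.9979.
√(1−ρ_J²) = |sin(π/49)| = 0.06407
ω* = 2/(1+0.06407) = 1.8796
ρ(B_{ω*}) = ω*−1 = 0.8796

ρ_SOR = 0.8796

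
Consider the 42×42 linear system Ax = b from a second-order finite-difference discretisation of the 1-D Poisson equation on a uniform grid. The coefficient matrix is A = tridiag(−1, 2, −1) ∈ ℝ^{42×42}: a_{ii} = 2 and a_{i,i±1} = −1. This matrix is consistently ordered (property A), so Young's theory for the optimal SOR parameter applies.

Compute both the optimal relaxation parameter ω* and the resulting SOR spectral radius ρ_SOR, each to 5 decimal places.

B_J for the 42×42 system has eigenvalues cos(kπ/43); ρ_J = cos(π/43) = 0.99733.
√(1−ρ_J²) = |sin(π/43)| = 0.072995
Then 2/(1+√(1−ρ_J²)) = 2/(1+0.072995); ω* = 2/1.072995 = 1.86394.
Hence ρ(B_{ω*}) = 1.86394 − 1 = 0.86394.

ω* = 1.86394, ρ_SOR = 0.86394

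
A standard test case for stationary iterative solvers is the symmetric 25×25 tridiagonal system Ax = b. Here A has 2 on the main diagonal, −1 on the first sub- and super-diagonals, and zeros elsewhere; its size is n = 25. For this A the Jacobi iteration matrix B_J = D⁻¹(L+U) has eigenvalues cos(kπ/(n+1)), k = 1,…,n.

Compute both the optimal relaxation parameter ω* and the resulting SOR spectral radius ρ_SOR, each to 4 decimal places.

ω* = 1.7849, ρ_SOR = 0.7849

spectrum of D⁻¹(L+U) = {cos(kπ/26) : 1≤k≤25}; ρ_J = cos(π/26) = 0.9927.
√(1−ρ_J²) = |sin(π/26)| = 0.12054
[ω*] 2 ÷ (1 + 0.12054) = 2 ÷ 1.12054 = 1.7849.
ρ_SOR = ω* − 1 ≈ 0.7849.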